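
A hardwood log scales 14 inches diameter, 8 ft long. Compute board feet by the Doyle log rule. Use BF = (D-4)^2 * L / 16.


Doyle: BF = (D - 4)^2 * L / 16
Adjusted diameter = 14 - 4 = 10 in
(D-4)^2 = 10^2 = 100
BF = 100 * 8 / 16 = 50 BF

50


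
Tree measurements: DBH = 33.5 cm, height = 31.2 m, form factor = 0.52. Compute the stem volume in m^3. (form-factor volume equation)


Formula: V = pi * (DBH/200)^2 * H * ff
Radius = DBH/200 = 33.5/200 = 0.1675 m
Radius^2 = 0.1675^2 = 0.02805625 m^2
V = pi * 0.02805625 * 31.2 * 0.52
V = 1.43 m^3

1.43


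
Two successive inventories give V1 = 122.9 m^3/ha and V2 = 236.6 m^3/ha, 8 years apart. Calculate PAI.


Formula: PAI = (V_T2 - V_T1) / (T2 - T1)
Volume increment = 236.6 - 122.9 = 113.7 m^3/ha
PAI = 113.7 / 8 = 14.21 m^3/ha/year

14.21


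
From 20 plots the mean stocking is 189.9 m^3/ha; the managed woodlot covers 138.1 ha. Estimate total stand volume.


Formula: Total Volume = Mean Volume per ha * Total Area
Total Volume = 189.9 m^3/ha * 138.1 ha
Total Volume = 26225 m^3

26225


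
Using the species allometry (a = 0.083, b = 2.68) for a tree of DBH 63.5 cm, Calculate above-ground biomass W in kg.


Formula: W = a * DBH^b  (allometric power law)
DBH^b = 63.5^2.68 = 67831.8378
W = 0.083 * 67831.8378 = 5630.0 kg

5630.0


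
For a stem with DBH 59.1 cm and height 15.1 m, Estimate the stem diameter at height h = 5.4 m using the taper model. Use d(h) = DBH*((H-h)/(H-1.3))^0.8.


Taper: d(h) = DBH * ((H - h) / (H - 1.3))^0.8
Numerator = H - h = 15.1 - 5.4 = 9.7 m
Denominator = H - 1.3 = 15.1 - 1.3 = 13.8 m
Ratio = 9.7 / 13.8 = 0.7029
d = 59.1 * 0.7029^0.8 = 44.6 cm

44.6


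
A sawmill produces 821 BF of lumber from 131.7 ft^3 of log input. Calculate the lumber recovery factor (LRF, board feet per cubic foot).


Formula: LRF = Lumber Output (BF) / Log Input (ft^3)
LRF = 821 BF / 131.7 ft^3
LRF = 6.23 BF/ft^3

6.23


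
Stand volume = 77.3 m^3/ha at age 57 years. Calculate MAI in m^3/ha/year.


Formula: MAI = Total Volume / Stand Age
MAI = 77.3 m^3/ha / 57 years
MAI = 1.36 m^3/ha/year

1.36


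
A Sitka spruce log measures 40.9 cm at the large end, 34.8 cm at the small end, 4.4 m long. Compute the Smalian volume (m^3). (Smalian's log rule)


Smalian: V = (A1 + A2)/2 * L,  A = pi*(D/200)^2
A1 = pi*(40.9/200)^2 = 0.131382 m^2
A2 = pi*(34.8/200)^2 = 0.095115 m^2
V = (0.131382+0.095115)/2*4.4 = 0.4983 m^3

0.4983


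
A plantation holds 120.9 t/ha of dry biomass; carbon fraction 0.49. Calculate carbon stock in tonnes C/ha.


Formula: Carbon Stock = Biomass * Carbon Fraction
C = 120.9 t/ha * 0.49
C = 59.2 t C/ha

59.2


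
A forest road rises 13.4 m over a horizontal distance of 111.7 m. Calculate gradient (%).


Formula: Gradient = rise / run * 100
Gradient = 13.4 / 111.7 * 100 = 12.0%

12.0


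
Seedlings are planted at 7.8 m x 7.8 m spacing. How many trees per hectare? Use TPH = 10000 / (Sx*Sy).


Formula: TPH = 10000 m^2/ha / (spacing_x * spacing_y)
Area per tree = 7.8 m * 7.8 m = 60.84 m^2
TPH = 10000 / 60.84 = 164 trees/ha

164


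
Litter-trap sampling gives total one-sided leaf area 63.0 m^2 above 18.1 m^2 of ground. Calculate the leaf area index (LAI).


Formula: LAI = total leaf area / ground area  (dimensionless)
LAI = 63.0 m^2 / 18.1 m^2
LAI = 3.48

3.48


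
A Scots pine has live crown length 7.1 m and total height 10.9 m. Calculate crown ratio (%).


Formula: Crown Ratio = (Crown Length / Total Height) * 100
CR = (7.1 m / 10.9 m) * 100
CR = 0.6514 * 100 = 65.1%

65.1


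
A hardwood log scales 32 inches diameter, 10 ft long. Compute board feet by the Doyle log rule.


Doyle: BF = (D - 4)^2 * L / 16
Adjusted diameter = 32 - 4 = 28 in
(D-4)^2 = 28^2 = 784
BF = 784 * 10 / 16 = 490 BF

490


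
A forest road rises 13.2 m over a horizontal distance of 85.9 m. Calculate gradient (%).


Formula: Gradient = rise / run * 100
Gradient = 13.2 / 85.9 * 100 = 15.4%

15.4


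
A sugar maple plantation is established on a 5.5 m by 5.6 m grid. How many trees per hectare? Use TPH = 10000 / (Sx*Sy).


Formula: TPH = 10000 m^2/ha / (spacing_x * spacing_y)
Area per tree = 5.5 m * 5.6 m = 30.8 m^2
TPH = 10000 / 30.8 = 325 trees/ha

325


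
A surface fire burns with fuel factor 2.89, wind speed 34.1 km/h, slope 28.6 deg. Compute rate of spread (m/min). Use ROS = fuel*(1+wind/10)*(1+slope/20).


Formula: ROS = fuel * (1 + wind/10) * (1 + slope/20)
Wind factor = 1 + 34.1/10 = 4.41
Slope factor = 1 + 28.6/20 = 2.43
ROS = 2.89 * 4.41 * 2.43 = 30.97 m/min

30.97


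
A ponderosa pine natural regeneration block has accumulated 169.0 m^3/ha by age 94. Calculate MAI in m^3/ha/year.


Formula: MAI = Total Volume / Stand Age
MAI = 169.0 m^3/ha / 94 years
MAI = 1.8 m^3/ha/year

1.8


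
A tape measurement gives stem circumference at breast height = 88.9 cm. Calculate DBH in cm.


Formula: DBH = C / pi
DBH = 88.9 / pi
pi = 3.14159...
DBH = 28.3 cm

28.3


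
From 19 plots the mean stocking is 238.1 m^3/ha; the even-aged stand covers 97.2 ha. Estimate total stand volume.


Formula: Total Volume = Mean Volume per ha * Total Area
Total Volume = 238.1 m^3/ha * 97.2 ha
Total Volume = 23143 m^3

23143


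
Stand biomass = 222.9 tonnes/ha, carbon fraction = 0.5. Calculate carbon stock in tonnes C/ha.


Formula: Carbon Stock = Biomass * Carbon Fraction
C = 222.9 t/ha * 0.5
C = 111.5 t C/ha

111.5


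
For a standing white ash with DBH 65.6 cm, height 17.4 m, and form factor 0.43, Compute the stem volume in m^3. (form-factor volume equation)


Formula: V = pi * (DBH/200)^2 * H * ff
Radius = DBH/200 = 65.6/200 = 0.328 m
Radius^2 = 0.328^2 = 0.107584 m^2
V = pi * 0.107584 * 17.4 * 0.43
V = 2.529 m^3

2.529


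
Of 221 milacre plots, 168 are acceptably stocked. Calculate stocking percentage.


Formula: Stocking % = stocked plots / total plots * 100
Stocking = 168 / 221 * 100
Stocking = 0.7602 * 100 = 76.0%

76.0


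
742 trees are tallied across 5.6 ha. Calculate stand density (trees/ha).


Formula: Stand Density = N_trees / Area_ha
Density = 742 trees / 5.6 ha
Density = 133 trees/ha

133


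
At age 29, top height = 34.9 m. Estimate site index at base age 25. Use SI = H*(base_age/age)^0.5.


Formula: SI = H_dom * (base_age / age)^0.5
Age ratio = 25 / 29 = 0.86207
sqrt(age_ratio) = 0.92848
SI = 34.9 * 0.92848 = 32.4 m

32.4


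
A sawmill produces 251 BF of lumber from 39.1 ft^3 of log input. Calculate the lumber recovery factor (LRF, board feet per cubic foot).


Formula: LRF = Lumber Output (BF) / Log Input (ft^3)
LRF = 251 BF / 39.1 ft^3
LRF = 6.42 BF/ft^3

6.42


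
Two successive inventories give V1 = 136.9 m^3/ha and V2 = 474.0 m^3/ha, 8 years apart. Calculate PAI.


Formula: PAI = (V_T2 - V_T1) / (T2 - T1)
Volume increment = 474.0 - 136.9 = 337.1 m^3/ha
PAI = 337.1 / 8 = 42.14 m^3/ha/year

42.14


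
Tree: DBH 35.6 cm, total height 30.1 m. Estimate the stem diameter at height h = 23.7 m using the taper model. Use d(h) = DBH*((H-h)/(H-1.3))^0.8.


Taper: d(h) = DBH * ((H - h) / (H - 1.3))^0.8
Numerator = H - h = 30.1 - 23.7 = 6.4 m
Denominator = H - 1.3 = 30.1 - 1.3 = 28.8 m
Ratio = 6.4 / 28.8 = 0.22222
d = 35.6 * 0.22222^0.8 = 10.7 cm

10.7


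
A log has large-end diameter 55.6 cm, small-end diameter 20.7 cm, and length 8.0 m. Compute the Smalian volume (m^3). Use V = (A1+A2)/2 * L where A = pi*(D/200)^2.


Smalian: V = (A1 + A2)/2 * L,  A = pi*(D/200)^2
A1 = pi*(55.6/200)^2 = 0.242795 m^2
A2 = pi*(20.7/200)^2 = 0.033654 m^2
V = (0.242795+0.033654)/2*8.0 = 1.1058 m^3

1.1058


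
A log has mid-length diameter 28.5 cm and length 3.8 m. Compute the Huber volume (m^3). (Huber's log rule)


Huber: V = Am * L,  Am = pi*(Dm/200)^2
Am = pi*(28.5/200)^2 = 0.063794 m^2
V = 0.063794*3.8 = 0.2424 m^3

0.2424


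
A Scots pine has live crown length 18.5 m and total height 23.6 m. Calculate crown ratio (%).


Formula: Crown Ratio = (Crown Length / Total Height) * 100
CR = (18.5 m / 23.6 m) * 100
CR = 0.7839 * 100 = 78.4%

78.4


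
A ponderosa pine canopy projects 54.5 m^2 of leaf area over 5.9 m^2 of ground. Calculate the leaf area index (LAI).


Formula: LAI = total leaf area / ground area  (dimensionless)
LAI = 54.5 m^2 / 5.9 m^2
LAI = 9.24

9.24


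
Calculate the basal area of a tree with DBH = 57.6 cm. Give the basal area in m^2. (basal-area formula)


Formula: BA = pi * (DBH/2)^2 / 10000  (cm^2 to m^2)
Radius = DBH/2 = 57.6/2 = 28.8 cm
BA = pi * 28.8^2 / 10000
   = 2605.7626 cm^2 / 10000
   = 0.2606 m^2

0.2606


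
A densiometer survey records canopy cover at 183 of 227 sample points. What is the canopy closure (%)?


Formula: Canopy closure = covered points / total points * 100
Closure = 183 / 227 * 100
Closure = 0.8062 * 100 = 80.6%

80.6


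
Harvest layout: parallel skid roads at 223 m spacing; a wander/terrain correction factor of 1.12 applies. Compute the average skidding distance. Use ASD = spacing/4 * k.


Formula: ASD = (spacing / 4) * correction
Uncorrected distance = spacing / 4 = 223 / 4 = 55.75 m
ASD = 55.75 * 1.12 = 62 m

62


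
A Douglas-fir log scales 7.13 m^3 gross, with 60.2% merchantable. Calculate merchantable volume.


Formula: MV = V_total * (merchantable_pct / 100)
Merchantable fraction = 60.2% / 100 = 0.602
MV = 7.13 m^3 * 0.602 = 4.292 m^3

4.292


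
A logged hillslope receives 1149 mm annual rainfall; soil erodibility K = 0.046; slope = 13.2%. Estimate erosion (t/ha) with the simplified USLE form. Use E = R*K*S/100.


Formula: E = R * K * S / 100  (simplified USLE)
R * K = 1149 * 0.046 = 52.854
E = 52.854 * 13.2 / 100 = 6.98 t/ha

6.98


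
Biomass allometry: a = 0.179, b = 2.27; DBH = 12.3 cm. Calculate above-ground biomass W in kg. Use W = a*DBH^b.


Formula: W = a * DBH^b  (allometric power law)
DBH^b = 12.3^2.27 = 297.9097
W = 0.179 * 297.9097 = 53.3 kg

53.3


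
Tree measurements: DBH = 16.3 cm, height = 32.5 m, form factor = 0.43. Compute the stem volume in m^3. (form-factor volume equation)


Formula: V = pi * (DBH/200)^2 * H * ff
Radius = DBH/200 = 16.3/200 = 0.0815 m
Radius^2 = 0.0815^2 = 0.00664225 m^2
V = pi * 0.00664225 * 32.5 * 0.43
V = 0.292 m^3

0.292


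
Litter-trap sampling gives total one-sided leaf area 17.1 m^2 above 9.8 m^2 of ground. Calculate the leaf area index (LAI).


Formula: LAI = total leaf area / ground area  (dimensionless)
LAI = 17.1 m^2 / 9.8 m^2
LAI = 1.74

1.74


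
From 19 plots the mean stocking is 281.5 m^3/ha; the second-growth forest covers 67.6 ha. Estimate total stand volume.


Formula: Total Volume = Mean Volume per ha * Total Area
Total Volume = 281.5 m^3/ha * 67.6 ha
Total Volume = 19029 m^3

19029


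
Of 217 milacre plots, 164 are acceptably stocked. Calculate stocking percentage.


Formula: Stocking % = stocked plots / total plots * 100
Stocking = 164 / 217 * 100
Stocking = 0.7558 * 100 = 75.6%

75.6


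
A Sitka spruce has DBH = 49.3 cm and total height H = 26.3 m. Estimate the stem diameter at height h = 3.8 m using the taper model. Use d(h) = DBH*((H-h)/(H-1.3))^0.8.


Taper: d(h) = DBH * ((H - h) / (H - 1.3))^0.8
Numerator = H - h = 26.3 - 3.8 = 22.5 m
Denominator = H - 1.3 = 26.3 - 1.3 = 25.0 m
Ratio = 22.5 / 25.0 = 0.9
d = 49.3 * 0.9^0.8 = 45.3 cm

45.3


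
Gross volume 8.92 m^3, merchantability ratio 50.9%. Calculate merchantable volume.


Formula: MV = V_total * (merchantable_pct / 100)
Merchantable fraction = 50.9% / 100 = 0.509
MV = 8.92 m^3 * 0.509 = 4.54 m^3

4.54


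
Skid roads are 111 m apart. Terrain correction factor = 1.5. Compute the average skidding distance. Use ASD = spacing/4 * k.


Formula: ASD = (spacing / 4) * correction
Uncorrected distance = spacing / 4 = 111 / 4 = 27.75 m
ASD = 27.75 * 1.5 = 42 m

42


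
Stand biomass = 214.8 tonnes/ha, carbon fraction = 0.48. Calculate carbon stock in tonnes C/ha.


Formula: Carbon Stock = Biomass * Carbon Fraction
C = 214.8 t/ha * 0.48
C = 103.1 t C/ha

103.1


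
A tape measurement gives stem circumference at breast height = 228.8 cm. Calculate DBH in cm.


Formula: DBH = C / pi
DBH = 228.8 / pi
pi = 3.14159...
DBH = 72.8 cm

72.8


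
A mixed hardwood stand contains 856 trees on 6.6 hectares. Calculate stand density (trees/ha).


Formula: Stand Density = N_trees / Area_ha
Density = 856 trees / 6.6 ha
Density = 130 trees/ha

130


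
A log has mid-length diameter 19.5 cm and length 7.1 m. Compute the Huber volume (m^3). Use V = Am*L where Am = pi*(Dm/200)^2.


Huber: V = Am * L,  Am = pi*(Dm/200)^2
Am = pi*(19.5/200)^2 = 0.029865 m^2
V = 0.029865*7.1 = 0.212 m^3

0.212


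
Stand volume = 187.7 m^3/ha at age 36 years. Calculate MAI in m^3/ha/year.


Formula: MAI = Total Volume / Stand Age
MAI = 187.7 m^3/ha / 36 years
MAI = 5.21 m^3/ha/year

5.21


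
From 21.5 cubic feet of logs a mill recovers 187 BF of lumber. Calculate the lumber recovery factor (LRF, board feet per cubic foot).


Formula: LRF = Lumber Output (BF) / Log Input (ft^3)
LRF = 187 BF / 21.5 ft^3
LRF = 8.7 BF/ft^3

8.7


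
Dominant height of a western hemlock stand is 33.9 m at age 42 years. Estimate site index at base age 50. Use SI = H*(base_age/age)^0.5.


Formula: SI = H_dom * (base_age / age)^0.5
Age ratio = 50 / 42 = 1.19048
sqrt(age_ratio) = 1.09109
SI = 33.9 * 1.09109 = 37.0 m

37.0


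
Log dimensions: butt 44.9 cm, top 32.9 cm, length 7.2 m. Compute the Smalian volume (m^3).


Smalian: V = (A1 + A2)/2 * L,  A = pi*(D/200)^2
A1 = pi*(44.9/200)^2 = 0.158337 m^2
A2 = pi*(32.9/200)^2 = 0.085012 m^2
V = (0.158337+0.085012)/2*7.2 = 0.8761 m^3

0.8761


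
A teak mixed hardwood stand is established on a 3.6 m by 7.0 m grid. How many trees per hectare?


Formula: TPH = 10000 m^2/ha / (spacing_x * spacing_y)
Area per tree = 3.6 m * 7.0 m = 25.2 m^2
TPH = 10000 / 25.2 = 397 trees/ha

397


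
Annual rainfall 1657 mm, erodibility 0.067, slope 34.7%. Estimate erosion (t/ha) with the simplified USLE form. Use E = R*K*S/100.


Formula: E = R * K * S / 100  (simplified USLE)
R * K = 1657 * 0.067 = 111.019
E = 111.019 * 34.7 / 100 = 38.52 t/ha

38.52


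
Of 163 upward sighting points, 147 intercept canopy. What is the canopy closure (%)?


Formula: Canopy closure = covered points / total points * 100
Closure = 147 / 163 * 100
Closure = 0.9018 * 100 = 90.2%

90.2


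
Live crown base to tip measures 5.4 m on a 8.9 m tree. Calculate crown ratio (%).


Formula: Crown Ratio = (Crown Length / Total Height) * 100
CR = (5.4 m / 8.9 m) * 100
CR = 0.6067 * 100 = 60.7%

60.7


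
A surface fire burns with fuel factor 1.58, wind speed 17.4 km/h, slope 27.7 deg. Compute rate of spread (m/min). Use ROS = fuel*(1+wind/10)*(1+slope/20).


Formula: ROS = fuel * (1 + wind/10) * (1 + slope/20)
Wind factor = 1 + 17.4/10 = 2.74
Slope factor = 1 + 27.7/20 = 2.385
ROS = 1.58 * 2.74 * 2.385 = 10.33 m/min

10.33


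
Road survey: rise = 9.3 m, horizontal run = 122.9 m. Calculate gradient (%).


Formula: Gradient = rise / run * 100
Gradient = 9.3 / 122.9 * 100 = 7.6%

7.6


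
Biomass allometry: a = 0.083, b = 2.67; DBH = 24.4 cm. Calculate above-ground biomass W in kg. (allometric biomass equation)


Formula: W = a * DBH^b  (allometric power law)
DBH^b = 24.4^2.67 = 5062.1014
W = 0.083 * 5062.1014 = 420.2 kg

420.2


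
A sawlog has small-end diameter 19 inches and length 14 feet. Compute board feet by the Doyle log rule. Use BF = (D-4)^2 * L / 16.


Doyle: BF = (D - 4)^2 * L / 16
Adjusted diameter = 19 - 4 = 15 in
(D-4)^2 = 15^2 = 225
BF = 225 * 14 / 16 = 197 BF

197


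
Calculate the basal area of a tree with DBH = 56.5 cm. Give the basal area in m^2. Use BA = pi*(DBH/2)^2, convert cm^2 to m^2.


Formula: BA = pi * (DBH/2)^2 / 10000  (cm^2 to m^2)
Radius = DBH/2 = 56.5/2 = 28.25 cm
BA = pi * 28.25^2 / 10000
   = 2507.1873 cm^2 / 10000
   = 0.2507 m^2

0.2507


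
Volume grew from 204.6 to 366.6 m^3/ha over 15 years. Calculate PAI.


Formula: PAI = (V_T2 - V_T1) / (T2 - T1)
Volume increment = 366.6 - 204.6 = 162.0 m^3/ha
PAI = 162.0 / 15 = 10.8 m^3/ha/year

10.8


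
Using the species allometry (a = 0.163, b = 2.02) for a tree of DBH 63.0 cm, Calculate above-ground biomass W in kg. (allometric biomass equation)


Formula: W = a * DBH^b  (allometric power law)
DBH^b = 63.0^2.02 = 4311.8924
W = 0.163 * 4311.8924 = 702.8 kg

702.8


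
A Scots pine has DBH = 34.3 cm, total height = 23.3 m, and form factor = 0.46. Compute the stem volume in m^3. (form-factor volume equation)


Formula: V = pi * (DBH/200)^2 * H * ff
Radius = DBH/200 = 34.3/200 = 0.1715 m
Radius^2 = 0.1715^2 = 0.02941225 m^2
V = pi * 0.02941225 * 23.3 * 0.46
V = 0.99 m^3

0.99


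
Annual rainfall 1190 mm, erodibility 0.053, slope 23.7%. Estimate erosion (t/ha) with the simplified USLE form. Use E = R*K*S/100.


Formula: E = R * K * S / 100  (simplified USLE)
R * K = 1190 * 0.053 = 63.07
E = 63.07 * 23.7 / 100 = 14.95 t/ha

14.95


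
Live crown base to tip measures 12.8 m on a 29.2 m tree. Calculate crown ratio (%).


Formula: Crown Ratio = (Crown Length / Total Height) * 100
CR = (12.8 m / 29.2 m) * 100
CR = 0.4384 * 100 = 43.8%

43.8


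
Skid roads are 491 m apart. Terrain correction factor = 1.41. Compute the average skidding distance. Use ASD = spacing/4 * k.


Formula: ASD = (spacing / 4) * correction
Uncorrected distance = spacing / 4 = 491 / 4 = 122.75 m
ASD = 122.75 * 1.41 = 173 m

173


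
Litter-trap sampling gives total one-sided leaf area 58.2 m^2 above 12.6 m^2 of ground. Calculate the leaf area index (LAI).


Formula: LAI = total leaf area / ground area  (dimensionless)
LAI = 58.2 m^2 / 12.6 m^2
LAI = 4.62

4.62


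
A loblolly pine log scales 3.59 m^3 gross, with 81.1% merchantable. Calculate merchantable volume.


Formula: MV = V_total * (merchantable_pct / 100)
Merchantable fraction = 81.1% / 100 = 0.811
MV = 3.59 m^3 * 0.811 = 2.911 m^3

2.911


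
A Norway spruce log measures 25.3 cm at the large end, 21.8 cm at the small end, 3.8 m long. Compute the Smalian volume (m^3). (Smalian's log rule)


Smalian: V = (A1 + A2)/2 * L,  A = pi*(D/200)^2
A1 = pi*(25.3/200)^2 = 0.050273 m^2
A2 = pi*(21.8/200)^2 = 0.037325 m^2
V = (0.050273+0.037325)/2*3.8 = 0.1664 m^3

0.1664


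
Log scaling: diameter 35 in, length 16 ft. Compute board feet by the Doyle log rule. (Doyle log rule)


Doyle: BF = (D - 4)^2 * L / 16
Adjusted diameter = 35 - 4 = 31 in
(D-4)^2 = 31^2 = 961
BF = 961 * 16 / 16 = 961 BF

961


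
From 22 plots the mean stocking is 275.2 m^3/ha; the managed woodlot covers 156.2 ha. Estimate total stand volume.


Formula: Total Volume = Mean Volume per ha * Total Area
Total Volume = 275.2 m^3/ha * 156.2 ha
Total Volume = 42986 m^3

42986


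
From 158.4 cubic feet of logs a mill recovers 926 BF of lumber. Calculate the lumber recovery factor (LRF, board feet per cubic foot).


Formula: LRF = Lumber Output (BF) / Log Input (ft^3)
LRF = 926 BF / 158.4 ft^3
LRF = 5.85 BF/ft^3

5.85


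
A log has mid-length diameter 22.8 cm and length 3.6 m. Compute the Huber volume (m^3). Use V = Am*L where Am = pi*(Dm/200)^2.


Huber: V = Am * L,  Am = pi*(Dm/200)^2
Am = pi*(22.8/200)^2 = 0.040828 m^2
V = 0.040828*3.6 = 0.147 m^3

0.147


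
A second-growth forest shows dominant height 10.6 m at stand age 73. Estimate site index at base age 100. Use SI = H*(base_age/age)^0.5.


Formula: SI = H_dom * (base_age / age)^0.5
Age ratio = 100 / 73 = 1.36986
sqrt(age_ratio) = 1.17041
SI = 10.6 * 1.17041 = 12.4 m

12.4


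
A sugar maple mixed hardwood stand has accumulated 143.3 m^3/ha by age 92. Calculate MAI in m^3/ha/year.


Formula: MAI = Total Volume / Stand Age
MAI = 143.3 m^3/ha / 92 years
MAI = 1.56 m^3/ha/year

1.56


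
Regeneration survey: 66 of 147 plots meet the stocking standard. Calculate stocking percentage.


Formula: Stocking % = stocked plots / total plots * 100
Stocking = 66 / 147 * 100
Stocking = 0.449 * 100 = 44.9%

44.9


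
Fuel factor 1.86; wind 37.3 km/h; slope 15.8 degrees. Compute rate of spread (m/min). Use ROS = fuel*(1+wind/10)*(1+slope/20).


Formula: ROS = fuel * (1 + wind/10) * (1 + slope/20)
Wind factor = 1 + 37.3/10 = 4.73
Slope factor = 1 + 15.8/20 = 1.79
ROS = 1.86 * 4.73 * 1.79 = 15.75 m/min

15.75


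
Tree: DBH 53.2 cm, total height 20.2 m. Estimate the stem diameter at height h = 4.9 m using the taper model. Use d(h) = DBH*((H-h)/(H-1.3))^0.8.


Taper: d(h) = DBH * ((H - h) / (H - 1.3))^0.8
Numerator = H - h = 20.2 - 4.9 = 15.3 m
Denominator = H - 1.3 = 20.2 - 1.3 = 18.9 m
Ratio = 15.3 / 18.9 = 0.80952
d = 53.2 * 0.80952^0.8 = 44.9 cm

44.9


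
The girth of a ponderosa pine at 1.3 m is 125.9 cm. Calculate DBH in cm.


Formula: DBH = C / pi
DBH = 125.9 / pi
pi = 3.14159...
DBH = 40.1 cm

40.1


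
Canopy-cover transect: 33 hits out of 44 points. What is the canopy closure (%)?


Formula: Canopy closure = covered points / total points * 100
Closure = 33 / 44 * 100
Closure = 0.75 * 100 = 75.0%

75.0


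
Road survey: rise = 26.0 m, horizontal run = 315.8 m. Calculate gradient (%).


Formula: Gradient = rise / run * 100
Gradient = 26.0 / 315.8 * 100 = 8.2%

8.2


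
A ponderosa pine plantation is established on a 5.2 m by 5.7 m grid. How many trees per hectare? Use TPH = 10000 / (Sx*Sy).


Formula: TPH = 10000 m^2/ha / (spacing_x * spacing_y)
Area per tree = 5.2 m * 5.7 m = 29.64 m^2
TPH = 10000 / 29.64 = 337 trees/ha

337


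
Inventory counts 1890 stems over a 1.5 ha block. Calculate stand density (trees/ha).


Formula: Stand Density = N_trees / Area_ha
Density = 1890 trees / 1.5 ha
Density = 1260 trees/ha

1260


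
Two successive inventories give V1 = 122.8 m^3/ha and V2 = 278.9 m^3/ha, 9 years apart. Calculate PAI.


Formula: PAI = (V_T2 - V_T1) / (T2 - T1)
Volume increment = 278.9 - 122.8 = 156.1 m^3/ha
PAI = 156.1 / 9 = 17.34 m^3/ha/year

17.34


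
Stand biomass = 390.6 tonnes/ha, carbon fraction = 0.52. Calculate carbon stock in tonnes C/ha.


Formula: Carbon Stock = Biomass * Carbon Fraction
C = 390.6 t/ha * 0.52
C = 203.1 t C/ha

203.1


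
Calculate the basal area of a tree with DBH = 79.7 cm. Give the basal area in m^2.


Formula: BA = pi * (DBH/2)^2 / 10000  (cm^2 to m^2)
Radius = DBH/2 = 79.7/2 = 39.85 cm
BA = pi * 39.85^2 / 10000
   = 4988.9198 cm^2 / 10000
   = 0.4989 m^2

0.4989


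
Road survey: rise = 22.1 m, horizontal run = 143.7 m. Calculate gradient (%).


Formula: Gradient = rise / run * 100
Gradient = 22.1 / 143.7 * 100 = 15.4%

15.4


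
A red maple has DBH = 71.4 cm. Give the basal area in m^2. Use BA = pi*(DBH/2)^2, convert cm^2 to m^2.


Formula: BA = pi * (DBH/2)^2 / 10000  (cm^2 to m^2)
Radius = DBH/2 = 71.4/2 = 35.7 cm
BA = pi * 35.7^2 / 10000
   = 4003.9284 cm^2 / 10000
   = 0.4004 m^2

0.4004


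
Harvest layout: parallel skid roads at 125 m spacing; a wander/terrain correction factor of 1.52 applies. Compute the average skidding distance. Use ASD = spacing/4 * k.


Formula: ASD = (spacing / 4) * correction
Uncorrected distance = spacing / 4 = 125 / 4 = 31.25 m
ASD = 31.25 * 1.52 = 48 m

48


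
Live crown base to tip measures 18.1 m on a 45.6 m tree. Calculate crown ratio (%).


Formula: Crown Ratio = (Crown Length / Total Height) * 100
CR = (18.1 m / 45.6 m) * 100
CR = 0.3969 * 100 = 39.7%

39.7


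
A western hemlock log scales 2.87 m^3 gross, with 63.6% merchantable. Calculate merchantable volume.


Formula: MV = V_total * (merchantable_pct / 100)
Merchantable fraction = 63.6% / 100 = 0.636
MV = 2.87 m^3 * 0.636 = 1.825 m^3

1.825


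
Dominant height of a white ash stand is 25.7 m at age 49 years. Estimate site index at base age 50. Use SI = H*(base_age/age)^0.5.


Formula: SI = H_dom * (base_age / age)^0.5
Age ratio = 50 / 49 = 1.02041
sqrt(age_ratio) = 1.01015
SI = 25.7 * 1.01015 = 26.0 m

26.0


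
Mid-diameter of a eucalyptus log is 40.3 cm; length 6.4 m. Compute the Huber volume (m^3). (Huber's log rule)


Huber: V = Am * L,  Am = pi*(Dm/200)^2
Am = pi*(40.3/200)^2 = 0.127556 m^2
V = 0.127556*6.4 = 0.8164 m^3

0.8164


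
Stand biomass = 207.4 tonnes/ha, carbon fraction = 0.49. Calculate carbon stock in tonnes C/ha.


Formula: Carbon Stock = Biomass * Carbon Fraction
C = 207.4 t/ha * 0.49
C = 101.6 t C/ha

101.6


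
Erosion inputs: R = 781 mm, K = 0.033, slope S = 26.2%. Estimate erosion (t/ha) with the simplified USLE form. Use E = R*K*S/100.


Formula: E = R * K * S / 100  (simplified USLE)
R * K = 781 * 0.033 = 25.773
E = 25.773 * 26.2 / 100 = 6.75 t/ha

6.75


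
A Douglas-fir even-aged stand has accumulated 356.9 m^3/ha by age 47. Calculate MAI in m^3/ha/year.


Formula: MAI = Total Volume / Stand Age
MAI = 356.9 m^3/ha / 47 years
MAI = 7.59 m^3/ha/year

7.59


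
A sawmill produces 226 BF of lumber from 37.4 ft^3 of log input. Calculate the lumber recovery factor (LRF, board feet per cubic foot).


Formula: LRF = Lumber Output (BF) / Log Input (ft^3)
LRF = 226 BF / 37.4 ft^3
LRF = 6.04 BF/ft^3

6.04


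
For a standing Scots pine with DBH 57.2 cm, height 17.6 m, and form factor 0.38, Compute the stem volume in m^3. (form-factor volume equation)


Formula: V = pi * (DBH/200)^2 * H * ff
Radius = DBH/200 = 57.2/200 = 0.286 m
Radius^2 = 0.286^2 = 0.081796 m^2
V = pi * 0.081796 * 17.6 * 0.38
V = 1.719 m^3

1.719


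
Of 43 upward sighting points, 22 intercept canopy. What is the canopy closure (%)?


Formula: Canopy closure = covered points / total points * 100
Closure = 22 / 43 * 100
Closure = 0.5116 * 100 = 51.2%

51.2


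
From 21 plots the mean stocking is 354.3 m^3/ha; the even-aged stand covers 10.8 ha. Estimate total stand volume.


Formula: Total Volume = Mean Volume per ha * Total Area
Total Volume = 354.3 m^3/ha * 10.8 ha
Total Volume = 3826 m^3

3826


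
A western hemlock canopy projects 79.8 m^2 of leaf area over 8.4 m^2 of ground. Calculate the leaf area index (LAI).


Formula: LAI = total leaf area / ground area  (dimensionless)
LAI = 79.8 m^2 / 8.4 m^2
LAI = 9.5

9.5


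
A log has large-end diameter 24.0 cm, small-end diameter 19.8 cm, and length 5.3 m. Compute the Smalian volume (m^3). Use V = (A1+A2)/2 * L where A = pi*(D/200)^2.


Smalian: V = (A1 + A2)/2 * L,  A = pi*(D/200)^2
A1 = pi*(24.0/200)^2 = 0.045239 m^2
A2 = pi*(19.8/200)^2 = 0.030791 m^2
V = (0.045239+0.030791)/2*5.3 = 0.2015 m^3

0.2015


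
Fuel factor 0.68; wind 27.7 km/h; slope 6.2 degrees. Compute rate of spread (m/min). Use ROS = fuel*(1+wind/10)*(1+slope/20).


Formula: ROS = fuel * (1 + wind/10) * (1 + slope/20)
Wind factor = 1 + 27.7/10 = 3.77
Slope factor = 1 + 6.2/20 = 1.31
ROS = 0.68 * 3.77 * 1.31 = 3.36 m/min

3.36


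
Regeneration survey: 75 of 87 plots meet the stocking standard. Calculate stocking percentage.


Formula: Stocking % = stocked plots / total plots * 100
Stocking = 75 / 87 * 100
Stocking = 0.8621 * 100 = 86.2%

86.2


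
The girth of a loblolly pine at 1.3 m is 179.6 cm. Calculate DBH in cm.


Formula: DBH = C / pi
DBH = 179.6 / pi
pi = 3.14159...
DBH = 57.2 cm

57.2


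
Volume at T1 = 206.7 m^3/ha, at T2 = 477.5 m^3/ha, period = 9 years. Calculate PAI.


Formula: PAI = (V_T2 - V_T1) / (T2 - T1)
Volume increment = 477.5 - 206.7 = 270.8 m^3/ha
PAI = 270.8 / 9 = 30.09 m^3/ha/year

30.09


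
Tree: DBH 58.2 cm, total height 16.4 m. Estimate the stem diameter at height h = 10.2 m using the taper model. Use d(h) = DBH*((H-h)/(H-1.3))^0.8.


Taper: d(h) = DBH * ((H - h) / (H - 1.3))^0.8
Numerator = H - h = 16.4 - 10.2 = 6.2 m
Denominator = H - 1.3 = 16.4 - 1.3 = 15.1 m
Ratio = 6.2 / 15.1 = 0.4106
d = 58.2 * 0.4106^0.8 = 28.6 cm

28.6


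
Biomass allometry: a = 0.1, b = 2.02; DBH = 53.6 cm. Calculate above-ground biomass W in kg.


Formula: W = a * DBH^b  (allometric power law)
DBH^b = 53.6^2.02 = 3111.0922
W = 0.1 * 3111.0922 = 311.1 kg

311.1


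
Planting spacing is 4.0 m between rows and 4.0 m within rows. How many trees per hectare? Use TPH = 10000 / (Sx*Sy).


Formula: TPH = 10000 m^2/ha / (spacing_x * spacing_y)
Area per tree = 4.0 m * 4.0 m = 16.0 m^2
TPH = 10000 / 16.0 = 625 trees/ha

625


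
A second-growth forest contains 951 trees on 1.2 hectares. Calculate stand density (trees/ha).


Formula: Stand Density = N_trees / Area_ha
Density = 951 trees / 1.2 ha
Density = 793 trees/ha

793


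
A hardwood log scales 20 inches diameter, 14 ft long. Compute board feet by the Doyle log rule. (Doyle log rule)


Doyle: BF = (D - 4)^2 * L / 16
Adjusted diameter = 20 - 4 = 16 in
(D-4)^2 = 16^2 = 256
BF = 256 * 14 / 16 = 224 BF

224


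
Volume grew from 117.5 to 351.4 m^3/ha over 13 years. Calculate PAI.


Formula: PAI = (V_T2 - V_T1) / (T2 - T1)
Volume increment = 351.4 - 117.5 = 233.9 m^3/ha
PAI = 233.9 / 13 = 17.99 m^3/ha/year

17.99


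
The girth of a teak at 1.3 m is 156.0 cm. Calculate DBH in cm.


Formula: DBH = C / pi
DBH = 156.0 / pi
pi = 3.14159...
DBH = 49.7 cm

49.7


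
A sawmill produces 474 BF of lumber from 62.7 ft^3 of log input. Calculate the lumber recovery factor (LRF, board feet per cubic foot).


Formula: LRF = Lumber Output (BF) / Log Input (ft^3)
LRF = 474 BF / 62.7 ft^3
LRF = 7.56 BF/ft^3

7.56


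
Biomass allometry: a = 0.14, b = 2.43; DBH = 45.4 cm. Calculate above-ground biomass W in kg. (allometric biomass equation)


Formula: W = a * DBH^b  (allometric power law)
DBH^b = 45.4^2.43 = 10632.7529
W = 0.14 * 10632.7529 = 1488.6 kg

1488.6


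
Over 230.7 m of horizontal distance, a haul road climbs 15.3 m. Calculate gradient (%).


Formula: Gradient = rise / run * 100
Gradient = 15.3 / 230.7 * 100 = 6.6%

6.6


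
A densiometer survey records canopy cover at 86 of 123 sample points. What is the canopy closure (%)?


Formula: Canopy closure = covered points / total points * 100
Closure = 86 / 123 * 100
Closure = 0.6992 * 100 = 69.9%

69.9


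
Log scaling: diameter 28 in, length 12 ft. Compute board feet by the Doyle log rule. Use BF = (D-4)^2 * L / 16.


Doyle: BF = (D - 4)^2 * L / 16
Adjusted diameter = 28 - 4 = 24 in
(D-4)^2 = 24^2 = 576
BF = 576 * 12 / 16 = 432 BF

432


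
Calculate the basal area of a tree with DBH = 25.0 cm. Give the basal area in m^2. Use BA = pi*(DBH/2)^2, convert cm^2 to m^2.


Formula: BA = pi * (DBH/2)^2 / 10000  (cm^2 to m^2)
Radius = DBH/2 = 25.0/2 = 12.5 cm
BA = pi * 12.5^2 / 10000
   = 490.8739 cm^2 / 10000
   = 0.0491 m^2

0.0491


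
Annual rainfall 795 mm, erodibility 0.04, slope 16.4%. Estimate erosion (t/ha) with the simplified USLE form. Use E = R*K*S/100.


Formula: E = R * K * S / 100  (simplified USLE)
R * K = 795 * 0.04 = 31.8
E = 31.8 * 16.4 / 100 = 5.22 t/ha

5.22


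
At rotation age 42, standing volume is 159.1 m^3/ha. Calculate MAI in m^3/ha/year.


Formula: MAI = Total Volume / Stand Age
MAI = 159.1 m^3/ha / 42 years
MAI = 3.79 m^3/ha/year

3.79


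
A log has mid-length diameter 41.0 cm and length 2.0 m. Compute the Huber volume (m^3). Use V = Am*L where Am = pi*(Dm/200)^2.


Huber: V = Am * L,  Am = pi*(Dm/200)^2
Am = pi*(41.0/200)^2 = 0.132025 m^2
V = 0.132025*2.0 = 0.2641 m^3

0.2641


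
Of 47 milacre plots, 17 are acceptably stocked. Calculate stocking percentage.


Formula: Stocking % = stocked plots / total plots * 100
Stocking = 17 / 47 * 100
Stocking = 0.3617 * 100 = 36.2%

36.2


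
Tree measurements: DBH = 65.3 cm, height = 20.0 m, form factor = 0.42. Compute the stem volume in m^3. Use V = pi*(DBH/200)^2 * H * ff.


Formula: V = pi * (DBH/200)^2 * H * ff
Radius = DBH/200 = 65.3/200 = 0.3265 m
Radius^2 = 0.3265^2 = 0.10660225 m^2
V = pi * 0.10660225 * 20.0 * 0.42
V = 2.813 m^3

2.813


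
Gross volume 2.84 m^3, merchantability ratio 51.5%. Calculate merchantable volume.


Formula: MV = V_total * (merchantable_pct / 100)
Merchantable fraction = 51.5% / 100 = 0.515
MV = 2.84 m^3 * 0.515 = 1.463 m^3

1.463


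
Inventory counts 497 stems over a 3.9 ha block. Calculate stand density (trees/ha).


Formula: Stand Density = N_trees / Area_ha
Density = 497 trees / 3.9 ha
Density = 127 trees/ha

127


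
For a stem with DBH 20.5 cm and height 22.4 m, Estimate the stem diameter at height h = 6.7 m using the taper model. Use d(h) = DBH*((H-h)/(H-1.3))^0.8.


Taper: d(h) = DBH * ((H - h) / (H - 1.3))^0.8
Numerator = H - h = 22.4 - 6.7 = 15.7 m
Denominator = H - 1.3 = 22.4 - 1.3 = 21.1 m
Ratio = 15.7 / 21.1 = 0.74408
d = 20.5 * 0.74408^0.8 = 16.2 cm

16.2


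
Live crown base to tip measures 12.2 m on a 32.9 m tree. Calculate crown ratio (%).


Formula: Crown Ratio = (Crown Length / Total Height) * 100
CR = (12.2 m / 32.9 m) * 100
CR = 0.3708 * 100 = 37.1%

37.1


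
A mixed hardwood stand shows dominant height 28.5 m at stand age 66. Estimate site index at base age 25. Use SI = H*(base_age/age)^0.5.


Formula: SI = H_dom * (base_age / age)^0.5
Age ratio = 25 / 66 = 0.37879
sqrt(age_ratio) = 0.61546
SI = 28.5 * 0.61546 = 17.5 m

17.5


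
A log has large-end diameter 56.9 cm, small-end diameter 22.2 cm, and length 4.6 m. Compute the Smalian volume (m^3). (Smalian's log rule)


Smalian: V = (A1 + A2)/2 * L,  A = pi*(D/200)^2
A1 = pi*(56.9/200)^2 = 0.254281 m^2
A2 = pi*(22.2/200)^2 = 0.038708 m^2
V = (0.254281+0.038708)/2*4.6 = 0.6739 m^3

0.6739


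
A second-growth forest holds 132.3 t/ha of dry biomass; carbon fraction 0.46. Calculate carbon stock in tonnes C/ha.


Formula: Carbon Stock = Biomass * Carbon Fraction
C = 132.3 t/ha * 0.46
C = 60.9 t C/ha

60.9


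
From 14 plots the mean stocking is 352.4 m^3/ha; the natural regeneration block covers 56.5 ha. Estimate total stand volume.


Formula: Total Volume = Mean Volume per ha * Total Area
Total Volume = 352.4 m^3/ha * 56.5 ha
Total Volume = 19911 m^3

19911


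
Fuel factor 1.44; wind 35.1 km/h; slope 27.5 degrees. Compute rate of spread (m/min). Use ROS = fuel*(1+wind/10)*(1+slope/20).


Formula: ROS = fuel * (1 + wind/10) * (1 + slope/20)
Wind factor = 1 + 35.1/10 = 4.51
Slope factor = 1 + 27.5/20 = 2.375
ROS = 1.44 * 4.51 * 2.375 = 15.42 m/min

15.42


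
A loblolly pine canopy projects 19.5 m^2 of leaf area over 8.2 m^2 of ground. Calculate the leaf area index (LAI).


Formula: LAI = total leaf area / ground area  (dimensionless)
LAI = 19.5 m^2 / 8.2 m^2
LAI = 2.38

2.38


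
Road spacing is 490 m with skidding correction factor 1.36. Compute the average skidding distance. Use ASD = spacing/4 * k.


Formula: ASD = (spacing / 4) * correction
Uncorrected distance = spacing / 4 = 490 / 4 = 122.5 m
ASD = 122.5 * 1.36 = 167 m

167


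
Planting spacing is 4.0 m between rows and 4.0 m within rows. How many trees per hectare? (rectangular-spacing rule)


Formula: TPH = 10000 m^2/ha / (spacing_x * spacing_y)
Area per tree = 4.0 m * 4.0 m = 16.0 m^2
TPH = 10000 / 16.0 = 625 trees/ha

625


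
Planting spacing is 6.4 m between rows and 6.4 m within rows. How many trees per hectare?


Formula: TPH = 10000 m^2/ha / (spacing_x * spacing_y)
Area per tree = 6.4 m * 6.4 m = 40.96 m^2
TPH = 10000 / 40.96 = 244 trees/ha

244


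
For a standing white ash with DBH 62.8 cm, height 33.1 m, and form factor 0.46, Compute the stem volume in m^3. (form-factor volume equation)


Formula: V = pi * (DBH/200)^2 * H * ff
Radius = DBH/200 = 62.8/200 = 0.314 m
Radius^2 = 0.314^2 = 0.098596 m^2
V = pi * 0.098596 * 33.1 * 0.46
V = 4.716 m^3

4.716


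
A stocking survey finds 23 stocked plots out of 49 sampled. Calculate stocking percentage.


Formula: Stocking % = stocked plots / total plots * 100
Stocking = 23 / 49 * 100
Stocking = 0.4694 * 100 = 46.9%

46.9


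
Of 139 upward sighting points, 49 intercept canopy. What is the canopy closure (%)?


Formula: Canopy closure = covered points / total points * 100
Closure = 49 / 139 * 100
Closure = 0.3525 * 100 = 35.3%

35.3


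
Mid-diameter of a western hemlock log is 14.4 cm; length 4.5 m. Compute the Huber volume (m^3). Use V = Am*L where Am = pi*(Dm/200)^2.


Huber: V = Am * L,  Am = pi*(Dm/200)^2
Am = pi*(14.4/200)^2 = 0.016286 m^2
V = 0.016286*4.5 = 0.0733 m^3

0.0733


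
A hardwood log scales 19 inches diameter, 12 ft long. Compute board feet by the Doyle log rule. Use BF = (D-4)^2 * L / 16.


Doyle: BF = (D - 4)^2 * L / 16
Adjusted diameter = 19 - 4 = 15 in
(D-4)^2 = 15^2 = 225
BF = 225 * 12 / 16 = 169 BF

169


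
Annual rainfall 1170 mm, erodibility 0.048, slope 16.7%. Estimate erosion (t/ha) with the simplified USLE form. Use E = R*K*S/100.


Formula: E = R * K * S / 100  (simplified USLE)
R * K = 1170 * 0.048 = 56.16
E = 56.16 * 16.7 / 100 = 9.38 t/ha

9.38


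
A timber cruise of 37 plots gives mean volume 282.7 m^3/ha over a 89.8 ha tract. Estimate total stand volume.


Formula: Total Volume = Mean Volume per ha * Total Area
Total Volume = 282.7 m^3/ha * 89.8 ha
Total Volume = 25386 m^3

25386


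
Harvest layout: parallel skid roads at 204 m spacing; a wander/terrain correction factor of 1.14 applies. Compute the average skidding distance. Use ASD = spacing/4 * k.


Formula: ASD = (spacing / 4) * correction
Uncorrected distance = spacing / 4 = 204 / 4 = 51 m
ASD = 51 * 1.14 = 58 m

58


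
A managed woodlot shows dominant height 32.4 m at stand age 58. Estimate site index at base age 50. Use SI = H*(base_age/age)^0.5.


Formula: SI = H_dom * (base_age / age)^0.5
Age ratio = 50 / 58 = 0.86207
sqrt(age_ratio) = 0.92848
SI = 32.4 * 0.92848 = 30.1 m

30.1


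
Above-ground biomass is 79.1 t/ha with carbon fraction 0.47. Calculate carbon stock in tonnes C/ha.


Formula: Carbon Stock = Biomass * Carbon Fraction
C = 79.1 t/ha * 0.47
C = 37.2 t C/ha

37.2


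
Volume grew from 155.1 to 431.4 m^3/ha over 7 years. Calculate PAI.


Formula: PAI = (V_T2 - V_T1) / (T2 - T1)
Volume increment = 431.4 - 155.1 = 276.3 m^3/ha
PAI = 276.3 / 7 = 39.47 m^3/ha/year

39.47


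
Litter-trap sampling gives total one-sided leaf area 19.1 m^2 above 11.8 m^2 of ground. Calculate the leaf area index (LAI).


Formula: LAI = total leaf area / ground area  (dimensionless)
LAI = 19.1 m^2 / 11.8 m^2
LAI = 1.62

1.62


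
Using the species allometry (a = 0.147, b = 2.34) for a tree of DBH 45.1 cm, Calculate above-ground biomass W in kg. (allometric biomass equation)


Formula: W = a * DBH^b  (allometric power law)
DBH^b = 45.1^2.34 = 7426.3106
W = 0.147 * 7426.3106 = 1091.7 kg

1091.7


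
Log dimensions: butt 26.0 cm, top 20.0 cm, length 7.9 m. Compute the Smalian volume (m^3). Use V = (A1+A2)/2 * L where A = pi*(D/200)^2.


Smalian: V = (A1 + A2)/2 * L,  A = pi*(D/200)^2
A1 = pi*(26.0/200)^2 = 0.053093 m^2
A2 = pi*(20.0/200)^2 = 0.031416 m^2
V = (0.053093+0.031416)/2*7.9 = 0.3338 m^3

0.3338


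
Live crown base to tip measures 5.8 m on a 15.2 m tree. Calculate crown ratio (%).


Formula: Crown Ratio = (Crown Length / Total Height) * 100
CR = (5.8 m / 15.2 m) * 100
CR = 0.3816 * 100 = 38.2%

38.2


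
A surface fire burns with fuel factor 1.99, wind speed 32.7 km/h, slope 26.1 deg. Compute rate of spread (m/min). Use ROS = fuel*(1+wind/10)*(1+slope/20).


Formula: ROS = fuel * (1 + wind/10) * (1 + slope/20)
Wind factor = 1 + 32.7/10 = 4.27
Slope factor = 1 + 26.1/20 = 2.305
ROS = 1.99 * 4.27 * 2.305 = 19.59 m/min

19.59


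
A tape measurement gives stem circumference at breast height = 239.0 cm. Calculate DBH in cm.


Formula: DBH = C / pi
DBH = 239.0 / pi
pi = 3.14159...
DBH = 76.1 cm

76.1


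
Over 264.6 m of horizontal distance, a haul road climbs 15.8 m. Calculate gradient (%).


Formula: Gradient = rise / run * 100
Gradient = 15.8 / 264.6 * 100 = 6.0%

6.0


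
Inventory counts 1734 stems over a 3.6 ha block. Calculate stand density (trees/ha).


Formula: Stand Density = N_trees / Area_ha
Density = 1734 trees / 3.6 ha
Density = 482 trees/ha

482
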